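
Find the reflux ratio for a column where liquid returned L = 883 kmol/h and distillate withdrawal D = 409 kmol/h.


Reflux ratio definition: R = L / D (liquid returned / distillate withdrawn)
L = 883 kmol/h, D = 409 kmol/h
R = 883 / 409 = 2.159

2.159


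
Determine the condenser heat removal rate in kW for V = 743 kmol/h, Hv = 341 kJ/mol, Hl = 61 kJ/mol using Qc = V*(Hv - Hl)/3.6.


Qc = 743 * (341 - 61) / 3.6 = 743 * 280 / 3.6 = 57790

57790 kW


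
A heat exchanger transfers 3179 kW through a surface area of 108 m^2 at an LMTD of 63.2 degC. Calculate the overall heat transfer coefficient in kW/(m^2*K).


From Q = U*A*LMTD, U = Q / (A * LMTD)
U = 3179 / (108 * 63.2) = 3179 / 6825.6 = 0.4657

0.4657 kW/(m^2*K)


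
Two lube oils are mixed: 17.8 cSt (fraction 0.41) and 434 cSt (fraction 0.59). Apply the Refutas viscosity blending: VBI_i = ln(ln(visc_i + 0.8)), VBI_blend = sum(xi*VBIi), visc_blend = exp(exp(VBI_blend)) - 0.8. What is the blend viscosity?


Refutas method: VBN_i = 14.534*ln(ln(visc_i + 0.8)) + 10.975, blended linearly by mass fraction; since VBN is linear in VBI_i = ln(ln(visc_i + 0.8)) and the fractions sum to 1, blend VBI directly: visc = exp(exp(VBI_blend)) - 0.8
VBI_1 = ln(ln(17.8 + 0.8)) = 1.07267
VBI_2 = ln(ln(434 + 0.8)) = 1.80416
VBI_blend = 0.41 * 1.07267 + 0.59 * 1.80416 = 1.50425
visc_blend = exp(exp(1.50425)) - 0.8 = 89.29

89.29 cSt


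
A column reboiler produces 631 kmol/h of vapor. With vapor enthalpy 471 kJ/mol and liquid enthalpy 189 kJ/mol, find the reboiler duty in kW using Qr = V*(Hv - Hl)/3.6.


Qr = 631 * (471 - 189) / 3.6 = 631 * 282 / 3.6 = 49430

49430 kW


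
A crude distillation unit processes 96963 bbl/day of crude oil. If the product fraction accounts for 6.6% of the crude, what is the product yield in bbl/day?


Crude throughput = 96963 bbl/day
Fraction yield = 6.6%
yield = throughput * fraction / 100
yield = 96963 * 6.6 / 100 = 6399.558

6399.558 bbl/day


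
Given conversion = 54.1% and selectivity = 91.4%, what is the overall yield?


Overall yield = conversion (%) * selectivity (%) / 100
Conversion = 54.1%, Selectivity = 91.4%
Y = 54.1 * 91.4 / 100
= 49.4474 %

49.4474 %


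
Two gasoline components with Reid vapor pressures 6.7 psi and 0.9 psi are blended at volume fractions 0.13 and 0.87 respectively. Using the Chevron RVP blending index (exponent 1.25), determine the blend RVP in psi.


Chevron index: RVP_blend = (sum xi*RVPi^1.25)^(1/1.25)
RVP^1.25 terms: 0.13 * 6.7^1.25 + 0.87 * 0.9^1.25 = 2.16396
RVP_blend = 2.16396^(1/1.25) = 1.854

1.854 psi


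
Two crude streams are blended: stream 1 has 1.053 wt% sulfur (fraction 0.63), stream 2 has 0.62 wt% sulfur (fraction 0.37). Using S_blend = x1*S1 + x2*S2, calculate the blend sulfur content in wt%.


Linear sulfur blending: S_blend = x1*S1 + x2*S2
Contribution 1: 0.63 * 1.053 = 0.66339 wt%
Contribution 2: 0.37 * 0.62 = 0.2294 wt%
S_blend = 0.66339 + 0.2294 = 0.89279

0.89279 wt%


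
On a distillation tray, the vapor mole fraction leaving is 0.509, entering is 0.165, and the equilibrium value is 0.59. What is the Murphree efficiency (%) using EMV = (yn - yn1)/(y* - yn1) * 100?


Murphree vapor efficiency: EMV = (y_n - y_(n-1)) / (y*_n - y_(n-1)) * 100
EMV = (0.509 - 0.165) / (0.59 - 0.165) * 100 = 0.344 / 0.425 * 100 = 80.94

80.94 %


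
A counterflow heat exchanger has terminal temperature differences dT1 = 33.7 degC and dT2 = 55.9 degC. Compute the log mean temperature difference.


LMTD = (dT1 - dT2) / ln(dT1/dT2)
= (33.7 - 55.9) / ln(33.7 / 55.9) = -22.2 / -0.506067 = 43.87

43.87 degC


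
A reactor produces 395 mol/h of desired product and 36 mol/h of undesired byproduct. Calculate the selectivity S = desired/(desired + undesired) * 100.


Selectivity = desired / (desired + undesired) * 100
Total products = 395 + 36 = 431 mol/h
S = 395 / 431 * 100
= 0.9165 * 100
= 91.65 %

91.65 %


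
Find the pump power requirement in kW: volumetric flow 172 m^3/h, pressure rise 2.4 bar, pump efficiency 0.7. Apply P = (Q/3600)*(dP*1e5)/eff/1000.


Q = 172 / 3600 = 0.0477778 m^3/s
P = 0.0477778 * (2.4 * 1e5) / 0.7 / 1000 = 16.38

16.38 kW


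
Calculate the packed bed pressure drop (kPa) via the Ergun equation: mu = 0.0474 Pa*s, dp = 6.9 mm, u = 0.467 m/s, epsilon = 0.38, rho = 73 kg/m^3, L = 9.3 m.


dp = 6.9 mm = 0.0069 m
Viscous term = 150*0.0474*0.467*(1-0.38)^2 / (0.0069^2*0.38^3) = 488563
Inertial term = 1.75*73*0.467^2*(1-0.38) / (0.0069*0.38^3) = 45623.3
dP/L = 488563 + 45623.3 = 534186 Pa/m
dP = 534186 * 9.3 / 1000 = 4968 kPa

4968 kPa


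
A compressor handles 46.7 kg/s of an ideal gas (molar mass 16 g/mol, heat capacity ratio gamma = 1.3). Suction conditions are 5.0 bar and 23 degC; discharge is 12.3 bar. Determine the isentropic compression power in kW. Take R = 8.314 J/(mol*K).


Isentropic work: W = m*(gamma/(gamma-1))*(R*T1/MW)*((P2/P1)^((gamma-1)/gamma) - 1)
T1 = 23 + 273.15 = 296.15 K
Pressure ratio = 12.3 / 5.0 = 2.46
Exponent = (1.3 - 1)/1.3 = 0.230769
(P2/P1)^exp - 1 = 2.46^0.230769 - 1 = 0.23088
W = 46.7 * 1.3 / 0.3 * 8.314 * 296.15 / 16 * 0.23088 = 7190

7190 kW


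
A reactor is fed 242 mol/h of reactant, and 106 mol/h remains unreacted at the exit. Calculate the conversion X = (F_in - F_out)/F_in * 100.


X = (F_in - F_out) / F_in * 100
Moles reacted = 242 - 106 = 136
X = 136 / 242 * 100
= 0.5620 * 100
= 56.20 %

56.20 %


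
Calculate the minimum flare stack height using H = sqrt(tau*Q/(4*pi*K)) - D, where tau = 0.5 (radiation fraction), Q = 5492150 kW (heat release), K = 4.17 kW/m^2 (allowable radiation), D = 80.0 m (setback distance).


tau*Q/(4*pi*K) = 0.5 * 5492150 / (4 * pi * 4.17) = 52404.2
sqrt(52404.2) = 228.92
H = 228.92 - 80.0 = 148.9

148.9 m


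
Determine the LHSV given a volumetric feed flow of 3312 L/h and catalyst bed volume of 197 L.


LHSV = volumetric feed rate / catalyst volume
= 3312 L/h / 197 L
= 16.81 h^-1

16.81 h^-1


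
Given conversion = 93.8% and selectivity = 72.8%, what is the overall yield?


Overall yield = conversion (%) * selectivity (%) / 100
Conversion = 93.8%, Selectivity = 72.8%
Y = 93.8 * 72.8 / 100
= 68.2864 %

68.2864 %


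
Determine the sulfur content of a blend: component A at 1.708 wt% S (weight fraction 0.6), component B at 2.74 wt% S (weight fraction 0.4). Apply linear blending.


Linear sulfur blending: S_blend = x1*S1 + x2*S2
Contribution 1: 0.6 * 1.708 = 1.0248 wt%
Contribution 2: 0.4 * 2.74 = 1.096 wt%
S_blend = 1.0248 + 1.096 = 2.1208

2.1208 wt%


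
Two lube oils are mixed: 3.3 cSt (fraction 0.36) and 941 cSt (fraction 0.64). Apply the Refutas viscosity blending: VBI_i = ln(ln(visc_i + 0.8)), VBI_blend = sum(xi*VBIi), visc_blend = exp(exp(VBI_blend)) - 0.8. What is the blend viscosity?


Refutas method: VBN_i = 14.534*ln(ln(visc_i + 0.8)) + 10.975, blended linearly by mass fraction; since VBN is linear in VBI_i = ln(ln(visc_i + 0.8)) and the fractions sum to 1, blend VBI directly: visc = exp(exp(VBI_blend)) - 0.8
VBI_1 = ln(ln(3.3 + 0.8)) = 0.344289
VBI_2 = ln(ln(941 + 0.8)) = 1.92393
VBI_blend = 0.36 * 0.344289 + 0.64 * 1.92393 = 1.35526
visc_blend = exp(exp(1.35526)) - 0.8 = 47.52

47.52 cSt


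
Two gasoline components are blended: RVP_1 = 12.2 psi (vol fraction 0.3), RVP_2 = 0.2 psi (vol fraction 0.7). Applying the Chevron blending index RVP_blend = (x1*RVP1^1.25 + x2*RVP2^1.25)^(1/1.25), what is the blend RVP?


Chevron index: RVP_blend = (sum xi*RVPi^1.25)^(1/1.25)
RVP^1.25 terms: 0.3 * 12.2^1.25 + 0.7 * 0.2^1.25 = 6.93386
RVP_blend = 6.93386^(1/1.25) = 4.707

4.707 psi


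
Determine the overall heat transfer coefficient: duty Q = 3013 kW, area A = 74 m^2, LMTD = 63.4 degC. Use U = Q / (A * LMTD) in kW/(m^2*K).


From Q = U*A*LMTD, U = Q / (A * LMTD)
U = 3013 / (74 * 63.4) = 3013 / 4691.6 = 0.6422

0.6422 kW/(m^2*K)


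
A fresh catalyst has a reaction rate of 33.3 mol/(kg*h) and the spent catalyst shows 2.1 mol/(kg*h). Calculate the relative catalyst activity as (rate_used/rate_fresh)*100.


Activity (%) = (rate_used / rate_fresh) * 100
rate_used = 2.1, rate_fresh = 33.3
= (2.1 / 33.3) * 100
= 0.06306 * 100 = 6.306

6.306 %


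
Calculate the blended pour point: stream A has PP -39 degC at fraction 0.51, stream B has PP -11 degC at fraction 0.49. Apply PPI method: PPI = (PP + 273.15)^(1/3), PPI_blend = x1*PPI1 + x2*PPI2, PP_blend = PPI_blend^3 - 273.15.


PPI_1 = (-39 + 273.15)^(1/3) = 6.163557
PPI_2 = (-11 + 273.15)^(1/3) = 6.400049
PPI_blend = 0.51 * 6.163557 + 0.49 * 6.400049 = 6.279438
PP_blend = 6.279438^3 - 273.15 = 247.6067 - 273.15 = -25.54

-25.54 degC


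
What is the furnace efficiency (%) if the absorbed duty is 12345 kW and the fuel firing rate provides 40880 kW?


Furnace efficiency = Q_absorbed / Q_fuel * 100
= 12345 / 40880 * 100 = 30.20

30.20 %


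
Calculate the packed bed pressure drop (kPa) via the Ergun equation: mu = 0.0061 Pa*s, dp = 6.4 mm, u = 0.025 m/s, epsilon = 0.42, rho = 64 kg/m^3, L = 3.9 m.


dp = 6.4 mm = 0.0064 m
Viscous term = 150*0.0061*0.025*(1-0.42)^2 / (0.0064^2*0.42^3) = 2535.77
Inertial term = 1.75*64*0.025^2*(1-0.42) / (0.0064*0.42^3) = 85.6245
dP/L = 2535.77 + 85.6245 = 2621.39 Pa/m
dP = 2621.39 * 3.9 / 1000 = 10.22 kPa

10.22 kPa


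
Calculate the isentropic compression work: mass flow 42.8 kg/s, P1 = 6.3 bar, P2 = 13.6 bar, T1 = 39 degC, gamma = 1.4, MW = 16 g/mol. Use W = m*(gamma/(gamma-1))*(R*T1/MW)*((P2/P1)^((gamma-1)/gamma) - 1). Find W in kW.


Isentropic work: W = m*(gamma/(gamma-1))*(R*T1/MW)*((P2/P1)^((gamma-1)/gamma) - 1)
T1 = 39 + 273.15 = 312.15 K
Pressure ratio = 13.6 / 6.3 = 2.15873
Exponent = (1.4 - 1)/1.4 = 0.285714
(P2/P1)^exp - 1 = 2.15873^0.285714 - 1 = 0.245906
W = 42.8 * 1.4 / 0.4 * 8.314 * 312.15 / 16 * 0.245906 = 5975

5975 kW


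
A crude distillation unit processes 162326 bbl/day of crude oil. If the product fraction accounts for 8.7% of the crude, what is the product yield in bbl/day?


Crude throughput = 162326 bbl/day
Fraction yield = 8.7%
yield = throughput * fraction / 100
yield = 162326 * 8.7 / 100 = 14122.362

14122.362 bbl/day


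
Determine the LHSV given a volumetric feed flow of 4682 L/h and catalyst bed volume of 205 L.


LHSV = volumetric feed rate / catalyst volume
= 4682 L/h / 205 L
= 22.84 h^-1

22.84 h^-1


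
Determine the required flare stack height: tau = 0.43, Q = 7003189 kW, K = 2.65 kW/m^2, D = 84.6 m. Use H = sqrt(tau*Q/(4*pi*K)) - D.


tau*Q/(4*pi*K) = 0.43 * 7003189 / (4 * pi * 2.65) = 90429.2
sqrt(90429.2) = 300.714
H = 300.714 - 84.6 = 216.1

216.1 m


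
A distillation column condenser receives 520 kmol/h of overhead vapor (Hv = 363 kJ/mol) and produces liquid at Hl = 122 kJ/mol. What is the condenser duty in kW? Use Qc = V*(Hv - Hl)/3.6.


Qc = 520 * (363 - 122) / 3.6 = 520 * 241 / 3.6 = 34810

34810 kW


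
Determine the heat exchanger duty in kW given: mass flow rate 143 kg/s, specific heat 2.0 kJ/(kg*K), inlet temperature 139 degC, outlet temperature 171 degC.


Q = m_dot * cp * delta_T
delta_T = 171 - 139 = 32 K
Q = 143 * 2.0 * 32
= 286 * 32
= 9152 kW

9152 kW


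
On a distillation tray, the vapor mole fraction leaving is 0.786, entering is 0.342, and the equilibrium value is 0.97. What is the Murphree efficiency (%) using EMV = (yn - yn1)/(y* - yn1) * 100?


Murphree vapor efficiency: EMV = (y_n - y_(n-1)) / (y*_n - y_(n-1)) * 100
EMV = (0.786 - 0.342) / (0.97 - 0.342) * 100 = 0.444 / 0.628 * 100 = 70.70

70.70 %


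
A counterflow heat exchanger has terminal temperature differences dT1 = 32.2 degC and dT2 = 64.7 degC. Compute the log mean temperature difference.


LMTD = (dT1 - dT2) / ln(dT1/dT2)
= (32.2 - 64.7) / ln(32.2 / 64.7) = -32.5 / -0.697795 = 46.58

46.58 degC


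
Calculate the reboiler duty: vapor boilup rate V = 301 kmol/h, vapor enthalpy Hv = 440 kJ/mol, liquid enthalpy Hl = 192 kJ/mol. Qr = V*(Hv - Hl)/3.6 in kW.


Qr = 301 * (440 - 192) / 3.6 = 301 * 248 / 3.6 = 20740

20740 kW


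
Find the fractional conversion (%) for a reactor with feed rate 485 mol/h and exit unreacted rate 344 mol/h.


X = (F_in - F_out) / F_in * 100
Moles reacted = 485 - 344 = 141
X = 141 / 485 * 100
= 0.2907 * 100
= 29.07 %

29.07 %


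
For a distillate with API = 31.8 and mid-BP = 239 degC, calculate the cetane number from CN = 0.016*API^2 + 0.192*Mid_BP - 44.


CN = 0.016 * 31.8^2 + 0.192 * 239 - 44
CN = 16.17984 + 45.888 - 44 = 18.06784

18.06784


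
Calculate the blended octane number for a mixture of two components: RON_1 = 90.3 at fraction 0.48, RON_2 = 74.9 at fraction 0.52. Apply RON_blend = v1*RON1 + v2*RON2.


Linear blending: RON_blend = sum(vi * RONi)
Contribution 1: 0.48 * 90.3 = 43.344
Contribution 2: 0.52 * 74.9 = 38.948
RON_blend = 43.344 + 38.948 = 82.292

82.292


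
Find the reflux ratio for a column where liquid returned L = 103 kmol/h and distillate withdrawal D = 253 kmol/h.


Reflux ratio definition: R = L / D (liquid returned / distillate withdrawn)
L = 103 kmol/h, D = 253 kmol/h
R = 103 / 253 = 0.4071

0.4071


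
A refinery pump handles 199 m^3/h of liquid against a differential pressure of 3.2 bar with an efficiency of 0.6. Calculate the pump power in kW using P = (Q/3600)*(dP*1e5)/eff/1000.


Q = 199 / 3600 = 0.0552778 m^3/s
P = 0.0552778 * (3.2 * 1e5) / 0.6 / 1000 = 29.48

29.48 kW


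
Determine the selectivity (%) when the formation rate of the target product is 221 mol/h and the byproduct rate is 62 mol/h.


Selectivity = desired / (desired + undesired) * 100
Total products = 221 + 62 = 283 mol/h
S = 221 / 283 * 100
= 0.7809 * 100
= 78.09 %

78.09 %


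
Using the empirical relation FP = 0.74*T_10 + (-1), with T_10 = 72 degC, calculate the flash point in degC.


FP = 0.74 * 72 + (-1) = 52.28

52.28 degC


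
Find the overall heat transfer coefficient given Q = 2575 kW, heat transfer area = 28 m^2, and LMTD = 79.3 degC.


From Q = U*A*LMTD, U = Q / (A * LMTD)
U = 2575 / (28 * 79.3) = 2575 / 2220.4 = 1.160

1.160 kW/(m^2*K)


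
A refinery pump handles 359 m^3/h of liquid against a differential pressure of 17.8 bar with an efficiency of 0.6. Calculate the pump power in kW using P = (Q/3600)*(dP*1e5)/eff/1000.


Q = 359 / 3600 = 0.0997222 m^3/s
P = 0.0997222 * (17.8 * 1e5) / 0.6 / 1000 = 295.8

295.8 kW


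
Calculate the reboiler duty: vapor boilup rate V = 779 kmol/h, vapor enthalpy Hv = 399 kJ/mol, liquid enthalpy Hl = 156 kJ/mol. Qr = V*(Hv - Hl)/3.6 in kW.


Qr = 779 * (399 - 156) / 3.6 = 779 * 243 / 3.6 = 52580

52580 kW


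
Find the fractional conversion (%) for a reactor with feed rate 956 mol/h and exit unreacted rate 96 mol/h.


X = (F_in - F_out) / F_in * 100
Moles reacted = 956 - 96 = 860
X = 860 / 956 * 100
= 0.8996 * 100
= 89.96 %

89.96 %


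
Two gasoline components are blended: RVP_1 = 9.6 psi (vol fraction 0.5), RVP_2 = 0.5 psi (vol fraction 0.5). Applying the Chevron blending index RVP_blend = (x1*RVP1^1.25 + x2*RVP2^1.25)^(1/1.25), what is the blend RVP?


Chevron index: RVP_blend = (sum xi*RVPi^1.25)^(1/1.25)
RVP^1.25 terms: 0.5 * 9.6^1.25 + 0.5 * 0.5^1.25 = 8.6593
RVP_blend = 8.6593^(1/1.25) = 5.623

5.623 psi


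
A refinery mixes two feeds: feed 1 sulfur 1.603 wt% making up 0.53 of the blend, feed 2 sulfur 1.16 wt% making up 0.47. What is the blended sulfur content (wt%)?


Linear sulfur blending: S_blend = x1*S1 + x2*S2
Contribution 1: 0.53 * 1.603 = 0.84959 wt%
Contribution 2: 0.47 * 1.16 = 0.5452 wt%
S_blend = 0.84959 + 0.5452 = 1.39479

1.39479 wt%


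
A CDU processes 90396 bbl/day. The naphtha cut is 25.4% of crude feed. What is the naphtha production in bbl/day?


Crude throughput = 90396 bbl/day
Fraction yield = 25.4%
yield = throughput * fraction / 100
yield = 90396 * 25.4 / 100 = 22960.584

22960.584 bbl/day


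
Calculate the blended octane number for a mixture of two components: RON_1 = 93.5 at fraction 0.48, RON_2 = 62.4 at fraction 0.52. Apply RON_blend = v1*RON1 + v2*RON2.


Linear blending: RON_blend = sum(vi * RONi)
Contribution 1: 0.48 * 93.5 = 44.88
Contribution 2: 0.52 * 62.4 = 32.448
RON_blend = 44.88 + 32.448 = 77.328

77.328


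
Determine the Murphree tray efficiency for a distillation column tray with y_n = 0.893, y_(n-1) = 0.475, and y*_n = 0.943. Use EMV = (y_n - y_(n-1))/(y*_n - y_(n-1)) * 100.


Murphree vapor efficiency: EMV = (y_n - y_(n-1)) / (y*_n - y_(n-1)) * 100
EMV = (0.893 - 0.475) / (0.943 - 0.475) * 100 = 0.418 / 0.468 * 100 = 89.32

89.32 %


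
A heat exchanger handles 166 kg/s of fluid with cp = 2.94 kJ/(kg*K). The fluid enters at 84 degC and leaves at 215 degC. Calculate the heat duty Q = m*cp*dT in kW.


Q = m_dot * cp * delta_T
delta_T = 215 - 84 = 131 K
Q = 166 * 2.94 * 131
= 488.04 * 131
= 63933.24 kW

63933.24 kW


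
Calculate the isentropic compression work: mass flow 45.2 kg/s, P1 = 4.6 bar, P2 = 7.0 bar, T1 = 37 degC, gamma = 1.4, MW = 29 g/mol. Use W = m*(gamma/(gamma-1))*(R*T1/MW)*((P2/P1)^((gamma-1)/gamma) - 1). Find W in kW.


Isentropic work: W = m*(gamma/(gamma-1))*(R*T1/MW)*((P2/P1)^((gamma-1)/gamma) - 1)
T1 = 37 + 273.15 = 310.15 K
Pressure ratio = 7.0 / 4.6 = 1.52174
Exponent = (1.4 - 1)/1.4 = 0.285714
(P2/P1)^exp - 1 = 1.52174^0.285714 - 1 = 0.12745
W = 45.2 * 1.4 / 0.4 * 8.314 * 310.15 / 29 * 0.12745 = 1793

1793 kW


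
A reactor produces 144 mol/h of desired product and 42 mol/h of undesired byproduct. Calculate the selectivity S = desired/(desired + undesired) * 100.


Selectivity = desired / (desired + undesired) * 100
Total products = 144 + 42 = 186 mol/h
S = 144 / 186 * 100
= 0.7742 * 100
= 77.42 %

77.42 %


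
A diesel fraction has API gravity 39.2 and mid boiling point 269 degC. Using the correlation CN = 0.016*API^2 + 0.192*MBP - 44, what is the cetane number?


CN = 0.016 * 39.2^2 + 0.192 * 269 - 44
CN = 24.58624 + 51.648 - 44 = 32.23424

32.23424


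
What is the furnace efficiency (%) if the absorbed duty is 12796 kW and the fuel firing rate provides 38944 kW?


Furnace efficiency = Q_absorbed / Q_fuel * 100
= 12796 / 38944 * 100 = 32.86

32.86 %


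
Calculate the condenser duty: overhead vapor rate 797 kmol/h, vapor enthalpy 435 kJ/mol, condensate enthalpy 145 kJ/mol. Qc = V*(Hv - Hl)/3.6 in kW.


Qc = 797 * (435 - 145) / 3.6 = 797 * 290 / 3.6 = 64200

64200 kW


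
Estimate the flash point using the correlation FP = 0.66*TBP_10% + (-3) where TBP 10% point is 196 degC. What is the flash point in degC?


FP = 0.66 * 196 + (-3) = 126.36

126.36 degC


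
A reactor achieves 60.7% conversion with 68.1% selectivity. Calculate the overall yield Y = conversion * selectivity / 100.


Overall yield = conversion (%) * selectivity (%) / 100
Conversion = 60.7%, Selectivity = 68.1%
Y = 60.7 * 68.1 / 100
= 41.3367 %

41.3367 %


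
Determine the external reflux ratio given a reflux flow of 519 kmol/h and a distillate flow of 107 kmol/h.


Reflux ratio definition: R = L / D (liquid returned / distillate withdrawn)
L = 519 kmol/h, D = 107 kmol/h
R = 519 / 107 = 4.850

4.850


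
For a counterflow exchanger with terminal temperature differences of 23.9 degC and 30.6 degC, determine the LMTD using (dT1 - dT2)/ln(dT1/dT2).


LMTD = (dT1 - dT2) / ln(dT1/dT2)
= (23.9 - 30.6) / ln(23.9 / 30.6) = -6.7 / -0.247122 = 27.11

27.11 degC


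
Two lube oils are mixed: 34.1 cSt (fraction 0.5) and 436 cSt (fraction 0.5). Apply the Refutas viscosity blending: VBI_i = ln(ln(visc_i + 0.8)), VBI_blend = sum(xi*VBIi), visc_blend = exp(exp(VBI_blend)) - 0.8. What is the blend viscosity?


Refutas method: VBN_i = 14.534*ln(ln(visc_i + 0.8)) + 10.975, blended linearly by mass fraction; since VBN is linear in VBI_i = ln(ln(visc_i + 0.8)) and the fractions sum to 1, blend VBI directly: visc = exp(exp(VBI_blend)) - 0.8
VBI_1 = ln(ln(34.1 + 0.8)) = 1.26765
VBI_2 = ln(ln(436 + 0.8)) = 1.80492
VBI_blend = 0.5 * 1.26765 + 0.5 * 1.80492 = 1.53628
visc_blend = exp(exp(1.53628)) - 0.8 = 103.5

103.5 cSt


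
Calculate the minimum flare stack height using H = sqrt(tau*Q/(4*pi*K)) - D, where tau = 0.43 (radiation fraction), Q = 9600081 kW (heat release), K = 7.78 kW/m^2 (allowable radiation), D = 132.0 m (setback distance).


tau*Q/(4*pi*K) = 0.43 * 9600081 / (4 * pi * 7.78) = 42223.5
sqrt(42223.5) = 205.484
H = 205.484 - 132.0 = 73.48

73.48 m


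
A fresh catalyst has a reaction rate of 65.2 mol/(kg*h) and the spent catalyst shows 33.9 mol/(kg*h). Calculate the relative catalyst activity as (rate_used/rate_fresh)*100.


Activity (%) = (rate_used / rate_fresh) * 100
rate_used = 33.9, rate_fresh = 65.2
= (33.9 / 65.2) * 100
= 0.5199 * 100 = 51.99

51.99 %


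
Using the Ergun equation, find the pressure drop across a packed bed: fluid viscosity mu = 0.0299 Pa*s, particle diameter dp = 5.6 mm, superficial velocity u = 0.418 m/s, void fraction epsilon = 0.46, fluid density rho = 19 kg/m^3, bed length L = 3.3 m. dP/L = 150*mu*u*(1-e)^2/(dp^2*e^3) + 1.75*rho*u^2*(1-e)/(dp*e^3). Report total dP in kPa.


dp = 5.6 mm = 0.0056 m
Viscous term = 150*0.0299*0.418*(1-0.46)^2 / (0.0056^2*0.46^3) = 179092
Inertial term = 1.75*19*0.418^2*(1-0.46) / (0.0056*0.46^3) = 5755.41
dP/L = 179092 + 5755.41 = 184847 Pa/m
dP = 184847 * 3.3 / 1000 = 610.0 kPa

610.0 kPa


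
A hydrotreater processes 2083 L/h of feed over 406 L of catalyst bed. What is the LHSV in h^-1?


LHSV = volumetric feed rate / catalyst volume
= 2083 L/h / 406 L
= 5.131 h^-1

5.131 h^-1


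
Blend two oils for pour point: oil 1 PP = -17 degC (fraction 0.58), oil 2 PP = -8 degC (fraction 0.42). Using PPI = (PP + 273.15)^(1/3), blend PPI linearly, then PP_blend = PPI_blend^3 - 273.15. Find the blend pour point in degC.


PPI_1 = (-17 + 273.15)^(1/3) = 6.350844
PPI_2 = (-8 + 273.15)^(1/3) = 6.42437
PPI_blend = 0.58 * 6.350844 + 0.42 * 6.42437 = 6.381725
PP_blend = 6.381725^3 - 273.15 = 259.9048 - 273.15 = -13.25

-13.25 degC


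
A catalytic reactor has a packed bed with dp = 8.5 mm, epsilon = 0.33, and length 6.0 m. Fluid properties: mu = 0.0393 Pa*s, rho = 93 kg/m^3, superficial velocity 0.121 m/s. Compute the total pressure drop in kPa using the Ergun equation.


dp = 8.5 mm = 0.0085 m
Viscous term = 150*0.0393*0.121*(1-0.33)^2 / (0.0085^2*0.33^3) = 123322
Inertial term = 1.75*93*0.121^2*(1-0.33) / (0.0085*0.33^3) = 5226.44
dP/L = 123322 + 5226.44 = 128548 Pa/m
dP = 128548 * 6.0 / 1000 = 771.3 kPa

771.3 kPa


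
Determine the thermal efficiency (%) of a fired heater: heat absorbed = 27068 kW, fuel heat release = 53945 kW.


Furnace efficiency = Q_absorbed / Q_fuel * 100
= 27068 / 53945 * 100 = 50.18

50.18 %


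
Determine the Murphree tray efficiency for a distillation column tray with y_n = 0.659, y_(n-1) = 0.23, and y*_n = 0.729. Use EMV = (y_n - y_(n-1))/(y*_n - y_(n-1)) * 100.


Murphree vapor efficiency: EMV = (y_n - y_(n-1)) / (y*_n - y_(n-1)) * 100
EMV = (0.659 - 0.23) / (0.729 - 0.23) * 100 = 0.429 / 0.499 * 100 = 85.97

85.97 %


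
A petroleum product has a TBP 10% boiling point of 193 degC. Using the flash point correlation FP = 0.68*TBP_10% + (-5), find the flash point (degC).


FP = 0.68 * 193 + (-5) = 126.24

126.24 degC


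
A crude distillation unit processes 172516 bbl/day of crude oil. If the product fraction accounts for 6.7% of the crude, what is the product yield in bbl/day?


Crude throughput = 172516 bbl/day
Fraction yield = 6.7%
yield = throughput * fraction / 100
yield = 172516 * 6.7 / 100 = 11558.572

11558.572 bbl/day


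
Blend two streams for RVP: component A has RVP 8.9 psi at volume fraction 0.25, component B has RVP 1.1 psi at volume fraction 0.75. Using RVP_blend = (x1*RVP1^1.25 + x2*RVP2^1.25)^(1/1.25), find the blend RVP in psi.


Chevron index: RVP_blend = (sum xi*RVPi^1.25)^(1/1.25)
RVP^1.25 terms: 0.25 * 8.9^1.25 + 0.75 * 1.1^1.25 = 4.68796
RVP_blend = 4.68796^(1/1.25) = 3.442

3.442 psi


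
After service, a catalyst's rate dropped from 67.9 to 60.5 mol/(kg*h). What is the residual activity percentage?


Activity (%) = (rate_used / rate_fresh) * 100
rate_used = 60.5, rate_fresh = 67.9
= (60.5 / 67.9) * 100
= 0.8910 * 100 = 89.10

89.10 %


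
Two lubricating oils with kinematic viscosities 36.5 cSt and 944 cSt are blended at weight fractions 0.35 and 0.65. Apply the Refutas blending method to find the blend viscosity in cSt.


Refutas method: VBN_i = 14.534*ln(ln(visc_i + 0.8)) + 10.975, blended linearly by mass fraction; since VBN is linear in VBI_i = ln(ln(visc_i + 0.8)) and the fractions sum to 1, blend VBI directly: visc = exp(exp(VBI_blend)) - 0.8
VBI_1 = ln(ln(36.5 + 0.8)) = 1.2862
VBI_2 = ln(ln(944 + 0.8)) = 1.92439
VBI_blend = 0.35 * 1.2862 + 0.65 * 1.92439 = 1.70102
visc_blend = exp(exp(1.70102)) - 0.8 = 238.9

238.9 cSt


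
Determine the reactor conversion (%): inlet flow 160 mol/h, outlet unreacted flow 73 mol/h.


X = (F_in - F_out) / F_in * 100
Moles reacted = 160 - 73 = 87
X = 87 / 160 * 100
= 0.5437 * 100
= 54.37 %

54.37 %


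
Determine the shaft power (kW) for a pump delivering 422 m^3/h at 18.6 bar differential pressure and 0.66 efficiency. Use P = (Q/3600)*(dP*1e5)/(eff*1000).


Q = 422 / 3600 = 0.117222 m^3/s
P = 0.117222 * (18.6 * 1e5) / 0.66 / 1000 = 330.4

330.4 kW


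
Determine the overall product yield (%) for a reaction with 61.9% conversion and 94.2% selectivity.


Overall yield = conversion (%) * selectivity (%) / 100
Conversion = 61.9%, Selectivity = 94.2%
Y = 61.9 * 94.2 / 100
= 58.3098 %

58.3098 %


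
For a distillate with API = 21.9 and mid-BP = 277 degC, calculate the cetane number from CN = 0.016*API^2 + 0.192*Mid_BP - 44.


CN = 0.016 * 21.9^2 + 0.192 * 277 - 44
CN = 7.67376 + 53.184 - 44 = 16.85776

16.85776


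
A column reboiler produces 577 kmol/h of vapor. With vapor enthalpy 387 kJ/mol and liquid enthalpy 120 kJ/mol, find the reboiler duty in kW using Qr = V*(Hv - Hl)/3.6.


Qr = 577 * (387 - 120) / 3.6 = 577 * 267 / 3.6 = 42790

42790 kW


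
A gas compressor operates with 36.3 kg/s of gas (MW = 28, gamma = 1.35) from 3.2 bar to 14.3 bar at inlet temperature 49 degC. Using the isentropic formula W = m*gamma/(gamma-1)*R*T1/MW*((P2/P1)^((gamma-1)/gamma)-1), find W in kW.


Isentropic work: W = m*(gamma/(gamma-1))*(R*T1/MW)*((P2/P1)^((gamma-1)/gamma) - 1)
T1 = 49 + 273.15 = 322.15 K
Pressure ratio = 14.3 / 3.2 = 4.46875
Exponent = (1.35 - 1)/1.35 = 0.259259
(P2/P1)^exp - 1 = 4.46875^0.259259 - 1 = 0.474235
W = 36.3 * 1.35 / 0.35 * 8.314 * 322.15 / 28 * 0.474235 = 6351

6351 kW


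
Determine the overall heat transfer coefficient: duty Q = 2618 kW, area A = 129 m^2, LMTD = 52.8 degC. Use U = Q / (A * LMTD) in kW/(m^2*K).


From Q = U*A*LMTD, U = Q / (A * LMTD)
U = 2618 / (129 * 52.8) = 2618 / 6811.2 = 0.3844

0.3844 kW/(m^2*K)


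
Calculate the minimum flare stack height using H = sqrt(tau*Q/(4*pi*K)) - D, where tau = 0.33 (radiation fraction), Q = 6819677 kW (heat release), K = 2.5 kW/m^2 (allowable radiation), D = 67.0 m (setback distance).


tau*Q/(4*pi*K) = 0.33 * 6819677 / (4 * pi * 2.5) = 71635.4
sqrt(71635.4) = 267.648
H = 267.648 - 67.0 = 200.6

200.6 m


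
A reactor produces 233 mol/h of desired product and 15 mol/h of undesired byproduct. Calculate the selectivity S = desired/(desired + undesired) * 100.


Selectivity = desired / (desired + undesired) * 100
Total products = 233 + 15 = 248 mol/h
S = 233 / 248 * 100
= 0.9395 * 100
= 93.95 %

93.95 %


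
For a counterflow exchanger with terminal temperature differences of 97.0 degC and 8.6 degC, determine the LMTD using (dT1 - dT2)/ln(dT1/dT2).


LMTD = (dT1 - dT2) / ln(dT1/dT2)
= (97.0 - 8.6) / ln(97.0 / 8.6) = 88.4 / 2.42295 = 36.48

36.48 degC


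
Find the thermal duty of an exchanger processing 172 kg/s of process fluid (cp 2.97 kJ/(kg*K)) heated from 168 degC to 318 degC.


Q = m_dot * cp * delta_T
delta_T = 318 - 168 = 150 K
Q = 172 * 2.97 * 150
= 510.84 * 150
= 76626 kW

76626 kW


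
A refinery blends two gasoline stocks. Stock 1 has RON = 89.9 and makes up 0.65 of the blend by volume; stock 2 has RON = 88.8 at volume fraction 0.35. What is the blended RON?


Linear blending: RON_blend = sum(vi * RONi)
Contribution 1: 0.65 * 89.9 = 58.435
Contribution 2: 0.35 * 88.8 = 31.08
RON_blend = 58.435 + 31.08 = 89.515

89.515


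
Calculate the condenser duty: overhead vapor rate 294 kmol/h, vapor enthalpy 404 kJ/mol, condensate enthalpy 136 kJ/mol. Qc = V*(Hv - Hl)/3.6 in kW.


Qc = 294 * (404 - 136) / 3.6 = 294 * 268 / 3.6 = 21890

21890 kW


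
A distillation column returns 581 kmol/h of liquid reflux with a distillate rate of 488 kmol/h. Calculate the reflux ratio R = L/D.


Reflux ratio definition: R = L / D (liquid returned / distillate withdrawn)
L = 581 kmol/h, D = 488 kmol/h
R = 581 / 488 = 1.191

1.191


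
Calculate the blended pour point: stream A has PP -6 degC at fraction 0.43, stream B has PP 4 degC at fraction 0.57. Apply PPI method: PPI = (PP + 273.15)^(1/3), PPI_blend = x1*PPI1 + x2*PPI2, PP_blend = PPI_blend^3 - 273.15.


PPI_1 = (-6 + 273.15)^(1/3) = 6.440482
PPI_2 = (4 + 273.15)^(1/3) = 6.51986
PPI_blend = 0.43 * 6.440482 + 0.57 * 6.51986 = 6.485727
PP_blend = 6.485727^3 - 273.15 = 272.8199 - 273.15 = -0.33

-0.33 degC


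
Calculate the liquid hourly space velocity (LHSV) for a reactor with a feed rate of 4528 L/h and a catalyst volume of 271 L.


LHSV = volumetric feed rate / catalyst volume
= 4528 L/h / 271 L
= 16.71 h^-1

16.71 h^-1


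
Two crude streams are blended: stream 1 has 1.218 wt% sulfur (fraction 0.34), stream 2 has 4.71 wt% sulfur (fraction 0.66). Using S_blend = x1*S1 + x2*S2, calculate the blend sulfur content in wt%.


Linear sulfur blending: S_blend = x1*S1 + x2*S2
Contribution 1: 0.34 * 1.218 = 0.41412 wt%
Contribution 2: 0.66 * 4.71 = 3.1086 wt%
S_blend = 0.41412 + 3.1086 = 3.52272

3.52272 wt%


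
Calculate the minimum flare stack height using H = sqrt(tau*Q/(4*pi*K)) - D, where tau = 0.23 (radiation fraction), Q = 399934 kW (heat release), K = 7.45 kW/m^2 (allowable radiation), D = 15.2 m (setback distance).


tau*Q/(4*pi*K) = 0.23 * 399934 / (4 * pi * 7.45) = 982.54
sqrt(982.54) = 31.3455
H = 31.3455 - 15.2 = 16.15

16.15 m


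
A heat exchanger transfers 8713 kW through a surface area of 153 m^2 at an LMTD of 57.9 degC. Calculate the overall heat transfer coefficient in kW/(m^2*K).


From Q = U*A*LMTD, U = Q / (A * LMTD)
U = 8713 / (153 * 57.9) = 8713 / 8858.7 = 0.9836

0.9836 kW/(m^2*K)


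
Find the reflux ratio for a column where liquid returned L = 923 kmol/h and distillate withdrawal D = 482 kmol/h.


Reflux ratio definition: R = L / D (liquid returned / distillate withdrawn)
L = 923 kmol/h, D = 482 kmol/h
R = 923 / 482 = 1.915

1.915


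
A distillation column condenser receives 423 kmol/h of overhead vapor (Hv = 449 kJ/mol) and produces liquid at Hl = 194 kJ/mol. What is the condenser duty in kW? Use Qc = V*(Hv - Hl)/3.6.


Qc = 423 * (449 - 194) / 3.6 = 423 * 255 / 3.6 = 29960

29960 kW


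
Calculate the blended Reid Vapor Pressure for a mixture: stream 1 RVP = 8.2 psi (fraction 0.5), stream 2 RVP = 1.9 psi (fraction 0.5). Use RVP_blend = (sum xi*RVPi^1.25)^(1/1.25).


Chevron index: RVP_blend = (sum xi*RVPi^1.25)^(1/1.25)
RVP^1.25 terms: 0.5 * 8.2^1.25 + 0.5 * 1.9^1.25 = 8.0534
RVP_blend = 8.0534^(1/1.25) = 5.306

5.306 psi


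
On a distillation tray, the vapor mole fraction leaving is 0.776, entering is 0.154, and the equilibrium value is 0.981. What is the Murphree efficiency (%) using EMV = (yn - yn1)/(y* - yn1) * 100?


Murphree vapor efficiency: EMV = (y_n - y_(n-1)) / (y*_n - y_(n-1)) * 100
EMV = (0.776 - 0.154) / (0.981 - 0.154) * 100 = 0.622 / 0.827 * 100 = 75.21

75.21 %


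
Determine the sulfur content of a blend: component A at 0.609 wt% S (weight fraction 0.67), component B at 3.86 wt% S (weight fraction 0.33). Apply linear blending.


Linear sulfur blending: S_blend = x1*S1 + x2*S2
Contribution 1: 0.67 * 0.609 = 0.40803 wt%
Contribution 2: 0.33 * 3.86 = 1.2738 wt%
S_blend = 0.40803 + 1.2738 = 1.68183

1.68183 wt%


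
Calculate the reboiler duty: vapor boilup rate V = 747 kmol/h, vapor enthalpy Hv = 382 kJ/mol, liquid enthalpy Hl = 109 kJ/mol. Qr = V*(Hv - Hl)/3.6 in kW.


Qr = 747 * (382 - 109) / 3.6 = 747 * 273 / 3.6 = 56650

56650 kW


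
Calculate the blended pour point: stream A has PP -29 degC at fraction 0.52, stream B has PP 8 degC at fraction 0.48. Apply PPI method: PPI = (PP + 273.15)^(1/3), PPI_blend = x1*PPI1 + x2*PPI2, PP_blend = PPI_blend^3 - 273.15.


PPI_1 = (-29 + 273.15)^(1/3) = 6.25008
PPI_2 = (8 + 273.15)^(1/3) = 6.551077
PPI_blend = 0.52 * 6.25008 + 0.48 * 6.551077 = 6.394559
PP_blend = 6.394559^3 - 273.15 = 261.476 - 273.15 = -11.67

-11.67 degC


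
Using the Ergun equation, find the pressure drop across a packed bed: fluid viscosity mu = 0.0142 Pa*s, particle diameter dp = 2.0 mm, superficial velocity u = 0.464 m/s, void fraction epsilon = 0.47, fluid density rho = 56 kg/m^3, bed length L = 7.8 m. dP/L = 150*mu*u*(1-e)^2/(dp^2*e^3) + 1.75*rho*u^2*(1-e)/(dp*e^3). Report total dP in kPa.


dp = 2.0 mm = 0.002 m
Viscous term = 150*0.0142*0.464*(1-0.47)^2 / (0.002^2*0.47^3) = 668491
Inertial term = 1.75*56*0.464^2*(1-0.47) / (0.002*0.47^3) = 53853.5
dP/L = 668491 + 53853.5 = 722344 Pa/m
dP = 722344 * 7.8 / 1000 = 5634 kPa

5634 kPa


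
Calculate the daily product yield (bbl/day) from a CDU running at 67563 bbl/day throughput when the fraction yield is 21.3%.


Crude throughput = 67563 bbl/day
Fraction yield = 21.3%
yield = throughput * fraction / 100
yield = 67563 * 21.3 / 100 = 14390.919

14390.919 bbl/day


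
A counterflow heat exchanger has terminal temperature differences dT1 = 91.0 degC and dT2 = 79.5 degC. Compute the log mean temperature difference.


LMTD = (dT1 - dT2) / ln(dT1/dT2)
= (91.0 - 79.5) / ln(91.0 / 79.5) = 11.5 / 0.135102 = 85.12

85.12 degC


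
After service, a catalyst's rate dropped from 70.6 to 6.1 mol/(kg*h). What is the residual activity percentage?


Activity (%) = (rate_used / rate_fresh) * 100
rate_used = 6.1, rate_fresh = 70.6
= (6.1 / 70.6) * 100
= 0.08640 * 100 = 8.640

8.640 %


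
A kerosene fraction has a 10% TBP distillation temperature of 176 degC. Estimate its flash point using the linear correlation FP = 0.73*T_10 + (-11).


FP = 0.73 * 176 + (-11) = 117.48

117.48 degC


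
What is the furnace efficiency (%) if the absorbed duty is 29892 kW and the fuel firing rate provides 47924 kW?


Furnace efficiency = Q_absorbed / Q_fuel * 100
= 29892 / 47924 * 100 = 62.37

62.37 %


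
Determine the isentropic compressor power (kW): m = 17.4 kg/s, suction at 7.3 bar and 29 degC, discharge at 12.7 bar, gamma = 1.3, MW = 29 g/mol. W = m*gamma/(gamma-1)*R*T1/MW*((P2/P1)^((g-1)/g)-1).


Isentropic work: W = m*(gamma/(gamma-1))*(R*T1/MW)*((P2/P1)^((gamma-1)/gamma) - 1)
T1 = 29 + 273.15 = 302.15 K
Pressure ratio = 12.7 / 7.3 = 1.73973
Exponent = (1.3 - 1)/1.3 = 0.230769
(P2/P1)^exp - 1 = 1.73973^0.230769 - 1 = 0.136307
W = 17.4 * 1.3 / 0.3 * 8.314 * 302.15 / 29 * 0.136307 = 890.3

890.3 kW


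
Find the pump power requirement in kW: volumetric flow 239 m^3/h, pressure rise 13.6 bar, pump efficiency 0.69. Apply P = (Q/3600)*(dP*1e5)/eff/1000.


Q = 239 / 3600 = 0.0663889 m^3/s
P = 0.0663889 * (13.6 * 1e5) / 0.69 / 1000 = 130.9

130.9 kW


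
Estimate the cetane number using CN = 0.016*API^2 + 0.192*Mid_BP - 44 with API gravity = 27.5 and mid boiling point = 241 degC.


CN = 0.016 * 27.5^2 + 0.192 * 241 - 44
CN = 12.1 + 46.272 - 44 = 14.372

14.372


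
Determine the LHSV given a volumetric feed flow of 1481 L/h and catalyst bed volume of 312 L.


LHSV = volumetric feed rate / catalyst volume
= 1481 L/h / 312 L
= 4.747 h^-1

4.747 h^-1


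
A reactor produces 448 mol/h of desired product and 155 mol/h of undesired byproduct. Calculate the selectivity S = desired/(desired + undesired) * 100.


Selectivity = desired / (desired + undesired) * 100
Total products = 448 + 155 = 603 mol/h
S = 448 / 603 * 100
= 0.7430 * 100
= 74.30 %

74.30 %


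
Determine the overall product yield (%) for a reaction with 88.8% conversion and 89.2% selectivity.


Overall yield = conversion (%) * selectivity (%) / 100
Conversion = 88.8%, Selectivity = 89.2%
Y = 88.8 * 89.2 / 100
= 79.2096 %

79.2096 %


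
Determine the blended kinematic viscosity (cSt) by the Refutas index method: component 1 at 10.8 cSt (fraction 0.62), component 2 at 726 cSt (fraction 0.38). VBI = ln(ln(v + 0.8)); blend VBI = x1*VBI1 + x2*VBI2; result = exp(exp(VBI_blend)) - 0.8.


Refutas method: VBN_i = 14.534*ln(ln(visc_i + 0.8)) + 10.975, blended linearly by mass fraction; since VBN is linear in VBI_i = ln(ln(visc_i + 0.8)) and the fractions sum to 1, blend VBI directly: visc = exp(exp(VBI_blend)) - 0.8
VBI_1 = ln(ln(10.8 + 0.8)) = 0.896498
VBI_2 = ln(ln(726 + 0.8)) = 1.88535
VBI_blend = 0.62 * 0.896498 + 0.38 * 1.88535 = 1.27226
visc_blend = exp(exp(1.27226)) - 0.8 = 34.68

34.68 cSt


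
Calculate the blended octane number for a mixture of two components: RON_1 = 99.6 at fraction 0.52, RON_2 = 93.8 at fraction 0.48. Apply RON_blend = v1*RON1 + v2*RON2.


Linear blending: RON_blend = sum(vi * RONi)
Contribution 1: 0.52 * 99.6 = 51.792
Contribution 2: 0.48 * 93.8 = 45.024
RON_blend = 51.792 + 45.024 = 96.816

96.816


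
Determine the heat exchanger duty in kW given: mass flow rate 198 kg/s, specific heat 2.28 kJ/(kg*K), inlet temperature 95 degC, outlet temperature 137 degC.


Q = m_dot * cp * delta_T
delta_T = 137 - 95 = 42 K
Q = 198 * 2.28 * 42
= 451.44 * 42
= 18960.48 kW

18960.48 kW


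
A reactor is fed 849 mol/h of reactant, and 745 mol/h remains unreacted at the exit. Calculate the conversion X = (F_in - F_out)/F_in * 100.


X = (F_in - F_out) / F_in * 100
Moles reacted = 849 - 745 = 104
X = 104 / 849 * 100
= 0.1225 * 100
= 12.25 %

12.25 %


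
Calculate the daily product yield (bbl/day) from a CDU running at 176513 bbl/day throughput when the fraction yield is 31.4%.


Crude throughput = 176513 bbl/day
Fraction yield = 31.4%
yield = throughput * fraction / 100
yield = 176513 * 31.4 / 100 = 55425.082

55425.082 bbl/day


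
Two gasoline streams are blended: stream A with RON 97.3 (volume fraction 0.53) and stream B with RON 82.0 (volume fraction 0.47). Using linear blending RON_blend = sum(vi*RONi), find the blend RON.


Linear blending: RON_blend = sum(vi * RONi)
Contribution 1: 0.53 * 97.3 = 51.569
Contribution 2: 0.47 * 82.0 = 38.54
RON_blend = 51.569 + 38.54 = 90.109

90.109


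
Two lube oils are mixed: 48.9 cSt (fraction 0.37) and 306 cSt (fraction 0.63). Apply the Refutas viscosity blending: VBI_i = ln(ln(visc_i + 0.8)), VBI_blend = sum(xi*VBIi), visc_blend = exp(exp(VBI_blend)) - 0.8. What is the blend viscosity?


Refutas method: VBN_i = 14.534*ln(ln(visc_i + 0.8)) + 10.975, blended linearly by mass fraction; since VBN is linear in VBI_i = ln(ln(visc_i + 0.8)) and the fractions sum to 1, blend VBI directly: visc = exp(exp(VBI_blend)) - 0.8
VBI_1 = ln(ln(48.9 + 0.8)) = 1.36252
VBI_2 = ln(ln(306 + 0.8)) = 1.74505
VBI_blend = 0.37 * 1.36252 + 0.63 * 1.74505 = 1.60351
visc_blend = exp(exp(1.60351)) - 0.8 = 143.3

143.3 cSt


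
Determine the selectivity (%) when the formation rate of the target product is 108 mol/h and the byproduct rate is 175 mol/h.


Selectivity = desired / (desired + undesired) * 100
Total products = 108 + 175 = 283 mol/h
S = 108 / 283 * 100
= 0.3816 * 100
= 38.16 %

38.16 %


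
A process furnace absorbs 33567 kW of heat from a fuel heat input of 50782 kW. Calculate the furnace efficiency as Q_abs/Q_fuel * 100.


Furnace efficiency = Q_absorbed / Q_fuel * 100
= 33567 / 50782 * 100 = 66.10

66.10 %


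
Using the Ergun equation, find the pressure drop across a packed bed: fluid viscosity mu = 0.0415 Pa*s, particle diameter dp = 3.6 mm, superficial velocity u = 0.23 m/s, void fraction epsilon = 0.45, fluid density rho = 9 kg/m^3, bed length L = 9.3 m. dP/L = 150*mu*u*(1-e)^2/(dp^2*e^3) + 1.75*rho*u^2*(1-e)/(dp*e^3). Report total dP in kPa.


dp = 3.6 mm = 0.0036 m
Viscous term = 150*0.0415*0.23*(1-0.45)^2 / (0.0036^2*0.45^3) = 366733
Inertial term = 1.75*9*0.23^2*(1-0.45) / (0.0036*0.45^3) = 1396.88
dP/L = 366733 + 1396.88 = 368130 Pa/m
dP = 368130 * 9.3 / 1000 = 3424 kPa

3424 kPa
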